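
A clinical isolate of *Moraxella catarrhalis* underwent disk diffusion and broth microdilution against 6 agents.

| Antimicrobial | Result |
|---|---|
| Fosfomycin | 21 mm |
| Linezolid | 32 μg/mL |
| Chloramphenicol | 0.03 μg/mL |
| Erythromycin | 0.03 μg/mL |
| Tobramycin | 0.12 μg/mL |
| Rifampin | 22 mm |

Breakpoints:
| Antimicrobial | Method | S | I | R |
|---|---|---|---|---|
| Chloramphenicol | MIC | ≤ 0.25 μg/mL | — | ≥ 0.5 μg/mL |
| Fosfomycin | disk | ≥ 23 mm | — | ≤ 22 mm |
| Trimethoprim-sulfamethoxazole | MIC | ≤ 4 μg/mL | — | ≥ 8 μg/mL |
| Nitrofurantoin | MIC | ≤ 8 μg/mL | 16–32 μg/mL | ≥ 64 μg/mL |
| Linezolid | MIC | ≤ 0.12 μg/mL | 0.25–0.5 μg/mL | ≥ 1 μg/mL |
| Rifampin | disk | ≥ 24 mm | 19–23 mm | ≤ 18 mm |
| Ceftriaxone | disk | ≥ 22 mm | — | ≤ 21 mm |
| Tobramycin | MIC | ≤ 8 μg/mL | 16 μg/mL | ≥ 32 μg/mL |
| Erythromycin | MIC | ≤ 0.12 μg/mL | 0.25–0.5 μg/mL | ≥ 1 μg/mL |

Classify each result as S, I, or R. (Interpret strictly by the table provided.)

Fosfomycin 21 mm: ≤ 22 mm — Resistant
Linezolid 32 μg/mL: ≥ 1 μg/mL → resistant
Chloramphenicol (0.03 μg/mL) ≤ 0.25 μg/mL ⇒ S
Erythromycin: 0.03 μg/mL is ≤ 0.12 μg/mL ⇒ susceptible
Tobramycin (0.12 μg/mL) ≤ 8 μg/mL — susceptible
Rifampin 22 mm: in 19–23 mm — intermediate

R, R, S, S, S, I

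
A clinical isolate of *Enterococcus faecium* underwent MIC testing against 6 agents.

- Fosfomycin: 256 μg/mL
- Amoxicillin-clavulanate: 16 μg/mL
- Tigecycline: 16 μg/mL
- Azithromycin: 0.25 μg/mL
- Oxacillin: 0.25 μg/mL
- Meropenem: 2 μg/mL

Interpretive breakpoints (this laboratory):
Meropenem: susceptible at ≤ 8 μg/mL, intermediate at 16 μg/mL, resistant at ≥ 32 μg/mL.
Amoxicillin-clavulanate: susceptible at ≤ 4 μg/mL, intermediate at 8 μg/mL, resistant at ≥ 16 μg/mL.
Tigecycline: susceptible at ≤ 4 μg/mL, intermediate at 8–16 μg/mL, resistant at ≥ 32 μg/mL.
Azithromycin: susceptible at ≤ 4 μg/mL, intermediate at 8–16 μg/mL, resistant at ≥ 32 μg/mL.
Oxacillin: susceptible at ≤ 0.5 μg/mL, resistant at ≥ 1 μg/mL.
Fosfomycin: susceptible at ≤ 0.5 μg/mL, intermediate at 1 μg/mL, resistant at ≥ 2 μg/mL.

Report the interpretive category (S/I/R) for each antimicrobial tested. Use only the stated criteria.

R, R, I, S, S, S

Fosfomycin 256 μg/mL: ≥ 2 μg/mL — resistant
Amoxicillin-clavulanate 16 μg/mL: ≥ 16 μg/mL ⇒ R
Tigecycline 16 μg/mL: in 8–16 μg/mL ⇒ I
Azithromycin 0.25 μg/mL: ≤ 4 μg/mL ⇒ Susceptible
Oxacillin (0.25 μg/mL) ≤ 0.5 μg/mL — susceptible
Meropenem 2 μg/mL: ≤ 8 μg/mL → Susceptible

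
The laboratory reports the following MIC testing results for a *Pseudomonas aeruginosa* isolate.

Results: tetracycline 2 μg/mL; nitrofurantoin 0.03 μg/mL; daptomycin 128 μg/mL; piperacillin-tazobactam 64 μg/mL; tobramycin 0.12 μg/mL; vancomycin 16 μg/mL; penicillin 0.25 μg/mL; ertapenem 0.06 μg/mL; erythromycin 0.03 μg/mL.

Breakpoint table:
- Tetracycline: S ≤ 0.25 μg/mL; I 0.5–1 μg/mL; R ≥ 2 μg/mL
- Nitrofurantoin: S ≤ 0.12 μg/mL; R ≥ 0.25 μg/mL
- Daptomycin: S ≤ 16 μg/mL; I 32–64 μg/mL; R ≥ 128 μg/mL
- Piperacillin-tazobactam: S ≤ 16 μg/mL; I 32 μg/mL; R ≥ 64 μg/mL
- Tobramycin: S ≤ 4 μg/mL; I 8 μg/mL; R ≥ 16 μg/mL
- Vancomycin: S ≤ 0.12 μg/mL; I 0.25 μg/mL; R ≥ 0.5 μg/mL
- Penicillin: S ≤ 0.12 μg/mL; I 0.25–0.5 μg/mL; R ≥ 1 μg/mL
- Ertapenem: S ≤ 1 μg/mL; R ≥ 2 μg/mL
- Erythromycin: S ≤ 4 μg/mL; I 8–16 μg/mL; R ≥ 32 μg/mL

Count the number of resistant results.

4

Tetracycline: 2 μg/mL is ≥ 2 μg/mL → resistant
Nitrofurantoin (0.03 μg/mL) ≤ 0.12 μg/mL — S
Daptomycin: 128 μg/mL is ≥ 128 μg/mL → R
Piperacillin-tazobactam (64 μg/mL) ≥ 64 μg/mL — resistant
Tobramycin: 0.12 μg/mL is ≤ 4 μg/mL → S
Vancomycin (16 μg/mL) ≥ 0.5 μg/mL — Resistant
Penicillin: 0.25 μg/mL is in 0.25–0.5 μg/mL ⇒ Intermediate
Ertapenem (0.06 μg/mL) ≤ 1 μg/mL — susceptible
Erythromycin (0.03 μg/mL) ≤ 4 μg/mL ⇒ susceptible
Resistant: 4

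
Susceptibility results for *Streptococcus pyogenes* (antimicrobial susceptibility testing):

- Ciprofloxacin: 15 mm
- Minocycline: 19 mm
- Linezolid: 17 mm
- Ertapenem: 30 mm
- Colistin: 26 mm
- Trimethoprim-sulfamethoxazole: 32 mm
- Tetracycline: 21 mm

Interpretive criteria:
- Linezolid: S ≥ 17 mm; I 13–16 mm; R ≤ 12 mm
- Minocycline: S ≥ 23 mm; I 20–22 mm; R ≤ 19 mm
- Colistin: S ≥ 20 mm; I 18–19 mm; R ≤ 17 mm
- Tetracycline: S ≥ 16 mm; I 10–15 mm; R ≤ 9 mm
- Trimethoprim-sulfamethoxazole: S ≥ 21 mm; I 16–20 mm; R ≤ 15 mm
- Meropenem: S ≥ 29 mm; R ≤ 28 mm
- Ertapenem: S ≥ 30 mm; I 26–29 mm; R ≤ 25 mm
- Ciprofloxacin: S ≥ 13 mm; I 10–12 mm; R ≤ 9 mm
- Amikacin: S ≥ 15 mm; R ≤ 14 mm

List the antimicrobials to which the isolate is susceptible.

ciprofloxacin, linezolid, ertapenem, colistin, trimethoprim-sulfamethoxazole, tetracycline

Ciprofloxacin (15 mm) ≥ 13 mm — Susceptible
Minocycline 19 mm: ≤ 19 mm → resistant
Linezolid: 17 mm is ≥ 17 mm — susceptible
Ertapenem (30 mm) ≥ 30 mm ⇒ S
Colistin (26 mm) ≥ 20 mm → S
Trimethoprim-sulfamethoxazole 32 mm: ≥ 21 mm ⇒ S
Tetracycline (21 mm) ≥ 16 mm → susceptible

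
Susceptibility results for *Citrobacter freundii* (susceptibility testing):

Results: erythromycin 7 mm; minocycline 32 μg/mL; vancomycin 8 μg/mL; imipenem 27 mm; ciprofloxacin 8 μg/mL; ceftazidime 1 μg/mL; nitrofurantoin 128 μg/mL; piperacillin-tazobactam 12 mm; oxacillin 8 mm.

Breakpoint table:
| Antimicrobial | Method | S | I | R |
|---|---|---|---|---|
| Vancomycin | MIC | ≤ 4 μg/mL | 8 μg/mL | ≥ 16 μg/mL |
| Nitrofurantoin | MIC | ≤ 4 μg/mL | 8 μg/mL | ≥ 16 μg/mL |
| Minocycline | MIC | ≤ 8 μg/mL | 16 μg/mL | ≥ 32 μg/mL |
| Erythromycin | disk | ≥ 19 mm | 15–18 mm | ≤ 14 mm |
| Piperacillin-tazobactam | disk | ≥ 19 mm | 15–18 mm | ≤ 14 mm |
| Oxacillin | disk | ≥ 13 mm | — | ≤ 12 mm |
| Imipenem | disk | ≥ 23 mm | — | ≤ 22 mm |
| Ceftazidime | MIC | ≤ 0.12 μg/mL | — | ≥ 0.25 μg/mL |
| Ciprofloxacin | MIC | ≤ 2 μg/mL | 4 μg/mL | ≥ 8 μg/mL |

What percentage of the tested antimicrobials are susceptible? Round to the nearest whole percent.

11%

Erythromycin (7 mm) ≤ 14 mm → R
Minocycline (32 μg/mL) ≥ 32 μg/mL ⇒ resistant
Vancomycin (8 μg/mL) = 8 μg/mL → I
Imipenem (27 mm) ≥ 23 mm ⇒ Susceptible
Ciprofloxacin: 8 μg/mL is ≥ 8 μg/mL → resistant
Ceftazidime (1 μg/mL) ≥ 0.25 μg/mL → R
Nitrofurantoin 128 μg/mL: ≥ 16 μg/mL — R
Piperacillin-tazobactam: 12 mm is ≤ 14 mm — Resistant
Oxacillin: 8 mm is ≤ 12 mm → R
Susceptible: 1/9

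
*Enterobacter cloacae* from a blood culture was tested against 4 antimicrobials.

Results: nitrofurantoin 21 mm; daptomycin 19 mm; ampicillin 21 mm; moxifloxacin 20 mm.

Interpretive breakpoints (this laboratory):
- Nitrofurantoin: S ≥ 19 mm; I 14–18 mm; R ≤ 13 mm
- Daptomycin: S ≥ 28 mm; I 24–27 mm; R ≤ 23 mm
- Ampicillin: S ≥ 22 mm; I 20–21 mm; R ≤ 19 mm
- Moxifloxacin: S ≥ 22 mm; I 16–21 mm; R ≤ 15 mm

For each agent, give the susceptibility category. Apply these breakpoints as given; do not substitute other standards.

Nitrofurantoin (21 mm) ≥ 19 mm — susceptible
Daptomycin 19 mm: ≤ 23 mm — R
Ampicillin 21 mm: in 20–21 mm — intermediate
Moxifloxacin 20 mm: in 16–21 mm ⇒ intermediate

S, R, I, I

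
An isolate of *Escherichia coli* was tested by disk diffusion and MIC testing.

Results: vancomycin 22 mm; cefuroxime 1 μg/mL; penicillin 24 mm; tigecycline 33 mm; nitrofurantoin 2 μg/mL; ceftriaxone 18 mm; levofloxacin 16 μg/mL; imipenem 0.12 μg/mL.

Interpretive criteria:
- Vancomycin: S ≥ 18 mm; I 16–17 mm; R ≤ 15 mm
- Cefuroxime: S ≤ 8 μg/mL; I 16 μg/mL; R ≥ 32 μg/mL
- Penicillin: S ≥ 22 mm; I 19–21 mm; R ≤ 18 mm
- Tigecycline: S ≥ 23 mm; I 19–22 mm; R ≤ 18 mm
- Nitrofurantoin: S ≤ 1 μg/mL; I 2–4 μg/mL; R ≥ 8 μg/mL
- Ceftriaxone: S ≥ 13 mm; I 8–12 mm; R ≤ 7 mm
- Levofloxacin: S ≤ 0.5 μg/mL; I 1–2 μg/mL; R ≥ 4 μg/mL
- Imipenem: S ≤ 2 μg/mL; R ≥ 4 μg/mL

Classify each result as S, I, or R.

S, S, S, S, I, S, R, S

Vancomycin (22 mm) ≥ 18 mm ⇒ susceptible
Cefuroxime 1 μg/mL: ≤ 8 μg/mL ⇒ S
Penicillin (24 mm) ≥ 22 mm ⇒ Susceptible
Tigecycline 33 mm: ≥ 23 mm ⇒ Susceptible
Nitrofurantoin: 2 μg/mL is in 2–4 μg/mL → intermediate
Ceftriaxone: 18 mm is ≥ 13 mm — S
Levofloxacin: 16 μg/mL is ≥ 4 μg/mL → resistant
Imipenem (0.12 μg/mL) ≤ 2 μg/mL → Susceptible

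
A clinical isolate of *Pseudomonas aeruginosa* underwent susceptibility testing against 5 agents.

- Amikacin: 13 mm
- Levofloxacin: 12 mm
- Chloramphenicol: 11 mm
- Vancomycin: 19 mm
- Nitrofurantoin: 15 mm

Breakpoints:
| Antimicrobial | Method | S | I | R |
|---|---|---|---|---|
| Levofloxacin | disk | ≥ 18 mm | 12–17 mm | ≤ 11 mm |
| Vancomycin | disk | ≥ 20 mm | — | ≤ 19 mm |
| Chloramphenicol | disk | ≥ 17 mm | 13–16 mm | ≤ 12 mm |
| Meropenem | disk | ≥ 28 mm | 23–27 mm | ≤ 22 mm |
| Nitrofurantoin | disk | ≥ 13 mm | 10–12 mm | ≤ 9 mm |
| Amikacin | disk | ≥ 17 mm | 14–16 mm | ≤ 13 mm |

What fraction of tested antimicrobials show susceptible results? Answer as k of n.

Amikacin (13 mm) ≤ 13 mm ⇒ Resistant
Levofloxacin (12 mm) in 12–17 mm — intermediate
Chloramphenicol: 11 mm is ≤ 12 mm — resistant
Vancomycin 19 mm: ≤ 19 mm — resistant
Nitrofurantoin 15 mm: ≥ 13 mm → Susceptible
Susceptible: 1/5

1 of 5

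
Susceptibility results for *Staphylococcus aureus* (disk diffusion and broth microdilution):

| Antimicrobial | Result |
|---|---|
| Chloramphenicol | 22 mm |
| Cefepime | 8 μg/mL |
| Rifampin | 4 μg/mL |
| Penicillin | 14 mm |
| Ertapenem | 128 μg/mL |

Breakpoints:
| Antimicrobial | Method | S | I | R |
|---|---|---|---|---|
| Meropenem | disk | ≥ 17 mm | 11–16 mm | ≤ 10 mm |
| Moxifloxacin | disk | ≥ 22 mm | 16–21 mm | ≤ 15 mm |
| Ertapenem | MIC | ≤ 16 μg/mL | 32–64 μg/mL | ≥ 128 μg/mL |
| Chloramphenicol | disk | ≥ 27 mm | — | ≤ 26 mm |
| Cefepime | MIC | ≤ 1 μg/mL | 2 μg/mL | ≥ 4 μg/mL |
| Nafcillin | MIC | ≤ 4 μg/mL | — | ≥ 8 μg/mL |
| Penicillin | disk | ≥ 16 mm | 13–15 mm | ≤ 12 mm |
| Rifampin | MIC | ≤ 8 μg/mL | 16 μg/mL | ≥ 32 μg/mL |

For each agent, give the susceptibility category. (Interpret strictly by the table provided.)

R, R, S, I, R

Chloramphenicol: 22 mm is ≤ 26 mm → Resistant
Cefepime (8 μg/mL) ≥ 4 μg/mL ⇒ Resistant
Rifampin 4 μg/mL: ≤ 8 μg/mL → susceptible
Penicillin (14 mm) in 13–15 mm — intermediate
Ertapenem 128 μg/mL: ≥ 128 μg/mL → R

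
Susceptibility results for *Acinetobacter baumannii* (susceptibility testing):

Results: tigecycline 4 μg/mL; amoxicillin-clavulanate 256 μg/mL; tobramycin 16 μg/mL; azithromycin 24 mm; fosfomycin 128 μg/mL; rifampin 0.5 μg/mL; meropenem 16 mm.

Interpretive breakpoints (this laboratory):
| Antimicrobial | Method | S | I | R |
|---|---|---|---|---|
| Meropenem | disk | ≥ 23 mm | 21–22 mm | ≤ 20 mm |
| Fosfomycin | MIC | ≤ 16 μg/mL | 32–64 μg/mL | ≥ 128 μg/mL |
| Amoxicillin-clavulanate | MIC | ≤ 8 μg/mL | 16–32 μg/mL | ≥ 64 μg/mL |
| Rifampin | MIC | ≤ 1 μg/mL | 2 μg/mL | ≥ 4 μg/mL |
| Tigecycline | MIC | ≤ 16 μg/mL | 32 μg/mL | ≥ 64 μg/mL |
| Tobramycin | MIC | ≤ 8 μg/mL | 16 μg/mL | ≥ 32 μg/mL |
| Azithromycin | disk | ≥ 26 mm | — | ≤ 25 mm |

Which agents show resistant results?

amoxicillin-clavulanate, azithromycin, fosfomycin, meropenem

Tigecycline: 4 μg/mL is ≤ 16 μg/mL → Susceptible
Amoxicillin-clavulanate: 256 μg/mL is ≥ 64 μg/mL ⇒ Resistant
Tobramycin 16 μg/mL: = 16 μg/mL → Intermediate
Azithromycin (24 mm) ≤ 25 mm — R
Fosfomycin 128 μg/mL: ≥ 128 μg/mL → resistant
Rifampin (0.5 μg/mL) ≤ 1 μg/mL → Susceptible
Meropenem: 16 mm is ≤ 20 mm → Resistant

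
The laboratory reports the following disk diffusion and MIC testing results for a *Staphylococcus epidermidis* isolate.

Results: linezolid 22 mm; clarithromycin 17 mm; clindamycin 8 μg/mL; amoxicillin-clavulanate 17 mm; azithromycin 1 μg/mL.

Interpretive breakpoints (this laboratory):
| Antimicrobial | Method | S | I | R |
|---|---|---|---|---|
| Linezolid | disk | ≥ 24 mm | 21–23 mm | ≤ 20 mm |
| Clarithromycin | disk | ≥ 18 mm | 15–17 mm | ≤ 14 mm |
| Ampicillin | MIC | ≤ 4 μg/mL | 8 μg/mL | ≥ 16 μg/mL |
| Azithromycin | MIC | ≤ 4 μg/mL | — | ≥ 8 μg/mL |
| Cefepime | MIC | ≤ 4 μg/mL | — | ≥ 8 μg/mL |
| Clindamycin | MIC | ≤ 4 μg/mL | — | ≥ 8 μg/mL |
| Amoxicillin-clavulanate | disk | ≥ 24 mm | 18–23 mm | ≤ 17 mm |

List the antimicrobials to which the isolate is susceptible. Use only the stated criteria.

Linezolid (22 mm) in 21–23 mm ⇒ intermediate
Clarithromycin 17 mm: in 15–17 mm ⇒ intermediate
Clindamycin: 8 μg/mL is ≥ 8 μg/mL — Resistant
Amoxicillin-clavulanate: 17 mm is ≤ 17 mm ⇒ R
Azithromycin 1 μg/mL: ≤ 4 μg/mL ⇒ S

azithromycin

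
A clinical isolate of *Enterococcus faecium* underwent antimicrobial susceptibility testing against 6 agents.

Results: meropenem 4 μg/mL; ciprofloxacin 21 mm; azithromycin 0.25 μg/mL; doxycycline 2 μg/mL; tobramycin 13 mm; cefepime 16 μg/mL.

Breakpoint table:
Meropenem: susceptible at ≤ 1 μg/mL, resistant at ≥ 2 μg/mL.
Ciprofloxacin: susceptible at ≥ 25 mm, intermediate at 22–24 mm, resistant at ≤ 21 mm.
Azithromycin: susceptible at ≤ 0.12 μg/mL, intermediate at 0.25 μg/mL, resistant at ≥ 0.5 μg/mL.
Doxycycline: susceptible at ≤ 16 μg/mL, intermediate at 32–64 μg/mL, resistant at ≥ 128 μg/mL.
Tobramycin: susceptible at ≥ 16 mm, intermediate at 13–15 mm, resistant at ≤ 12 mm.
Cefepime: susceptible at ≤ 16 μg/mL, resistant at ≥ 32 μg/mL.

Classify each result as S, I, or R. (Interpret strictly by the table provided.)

R, R, I, S, I, S

Meropenem (4 μg/mL) ≥ 2 μg/mL ⇒ R
Ciprofloxacin 21 mm: ≤ 21 mm ⇒ R
Azithromycin (0.25 μg/mL) = 0.25 μg/mL ⇒ I
Doxycycline: 2 μg/mL is ≤ 16 μg/mL → susceptible
Tobramycin 13 mm: in 13–15 mm — I
Cefepime (16 μg/mL) ≤ 16 μg/mL — Susceptible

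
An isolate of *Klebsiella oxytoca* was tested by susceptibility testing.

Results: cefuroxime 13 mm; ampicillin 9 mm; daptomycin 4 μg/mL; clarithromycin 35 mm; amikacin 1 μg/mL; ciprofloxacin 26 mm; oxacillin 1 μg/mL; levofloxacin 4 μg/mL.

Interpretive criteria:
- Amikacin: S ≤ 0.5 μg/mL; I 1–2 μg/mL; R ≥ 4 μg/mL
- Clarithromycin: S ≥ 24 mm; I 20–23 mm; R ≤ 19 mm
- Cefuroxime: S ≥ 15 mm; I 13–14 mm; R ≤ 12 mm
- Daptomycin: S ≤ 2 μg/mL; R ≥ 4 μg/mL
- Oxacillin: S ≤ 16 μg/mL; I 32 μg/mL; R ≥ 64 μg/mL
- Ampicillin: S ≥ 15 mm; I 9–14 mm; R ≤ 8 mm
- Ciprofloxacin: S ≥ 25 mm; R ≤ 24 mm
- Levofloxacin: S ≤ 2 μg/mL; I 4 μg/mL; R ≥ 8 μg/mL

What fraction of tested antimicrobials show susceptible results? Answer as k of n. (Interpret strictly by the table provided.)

3 of 8

Cefuroxime 13 mm: in 13–14 mm → I
Ampicillin (9 mm) in 9–14 mm — intermediate
Daptomycin: 4 μg/mL is ≥ 4 μg/mL — Resistant
Clarithromycin 35 mm: ≥ 24 mm ⇒ S
Amikacin 1 μg/mL: in 1–2 μg/mL → Intermediate
Ciprofloxacin 26 mm: ≥ 25 mm ⇒ susceptible
Oxacillin (1 μg/mL) ≤ 16 μg/mL ⇒ Susceptible
Levofloxacin 4 μg/mL: = 4 μg/mL — Intermediate
Susceptible: 3/8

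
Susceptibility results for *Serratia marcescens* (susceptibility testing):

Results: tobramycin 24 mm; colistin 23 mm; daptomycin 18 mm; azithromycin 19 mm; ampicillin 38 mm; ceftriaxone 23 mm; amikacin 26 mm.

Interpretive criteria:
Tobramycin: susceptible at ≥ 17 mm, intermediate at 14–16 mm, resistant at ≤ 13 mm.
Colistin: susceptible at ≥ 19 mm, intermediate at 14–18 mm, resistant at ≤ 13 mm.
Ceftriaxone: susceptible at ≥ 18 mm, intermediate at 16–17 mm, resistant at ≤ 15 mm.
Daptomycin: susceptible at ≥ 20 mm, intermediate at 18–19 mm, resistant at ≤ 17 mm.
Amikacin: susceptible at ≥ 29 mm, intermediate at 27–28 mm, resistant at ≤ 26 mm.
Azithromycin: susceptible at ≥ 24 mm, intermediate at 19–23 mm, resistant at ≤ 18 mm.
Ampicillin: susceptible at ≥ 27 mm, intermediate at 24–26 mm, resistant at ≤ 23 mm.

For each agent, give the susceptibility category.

Tobramycin 24 mm: ≥ 17 mm → Susceptible
Colistin 23 mm: ≥ 19 mm ⇒ susceptible
Daptomycin (18 mm) in 18–19 mm → Intermediate
Azithromycin: 19 mm is in 19–23 mm → I
Ampicillin (38 mm) ≥ 27 mm → susceptible
Ceftriaxone 23 mm: ≥ 18 mm ⇒ Susceptible
Amikacin: 26 mm is ≤ 26 mm — Resistant

S, S, I, I, S, S, R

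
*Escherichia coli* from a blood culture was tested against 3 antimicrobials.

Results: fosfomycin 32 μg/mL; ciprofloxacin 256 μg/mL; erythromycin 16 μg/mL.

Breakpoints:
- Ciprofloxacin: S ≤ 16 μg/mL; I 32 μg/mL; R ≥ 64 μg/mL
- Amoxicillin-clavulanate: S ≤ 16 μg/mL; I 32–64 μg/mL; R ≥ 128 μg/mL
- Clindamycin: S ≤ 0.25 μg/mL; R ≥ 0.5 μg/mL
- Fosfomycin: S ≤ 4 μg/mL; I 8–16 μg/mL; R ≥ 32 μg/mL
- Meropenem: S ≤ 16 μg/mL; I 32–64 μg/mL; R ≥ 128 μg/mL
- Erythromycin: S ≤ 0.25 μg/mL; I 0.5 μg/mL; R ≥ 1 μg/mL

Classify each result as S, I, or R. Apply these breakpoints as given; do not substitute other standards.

Fosfomycin (32 μg/mL) ≥ 32 μg/mL ⇒ resistant
Ciprofloxacin 256 μg/mL: ≥ 64 μg/mL — Resistant
Erythromycin: 16 μg/mL is ≥ 1 μg/mL → Resistant

R, R, R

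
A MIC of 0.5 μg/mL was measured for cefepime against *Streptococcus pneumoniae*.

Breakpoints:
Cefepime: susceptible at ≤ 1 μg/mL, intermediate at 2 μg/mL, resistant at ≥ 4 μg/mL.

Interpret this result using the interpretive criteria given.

Cefepime 0.5 μg/mL: ≤ 1 μg/mL ⇒ S

S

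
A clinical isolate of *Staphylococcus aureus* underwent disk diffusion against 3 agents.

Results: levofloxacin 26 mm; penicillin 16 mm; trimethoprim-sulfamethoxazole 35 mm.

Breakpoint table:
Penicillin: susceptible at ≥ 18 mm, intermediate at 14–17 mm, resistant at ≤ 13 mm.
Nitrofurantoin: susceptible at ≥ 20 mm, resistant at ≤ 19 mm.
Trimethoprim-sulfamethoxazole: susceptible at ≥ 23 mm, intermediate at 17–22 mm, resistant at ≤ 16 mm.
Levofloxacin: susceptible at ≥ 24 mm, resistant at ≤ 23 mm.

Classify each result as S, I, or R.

S, I, S

Levofloxacin: 26 mm is ≥ 24 mm → S
Penicillin 16 mm: in 14–17 mm — I
Trimethoprim-sulfamethoxazole (35 mm) ≥ 23 mm — Susceptible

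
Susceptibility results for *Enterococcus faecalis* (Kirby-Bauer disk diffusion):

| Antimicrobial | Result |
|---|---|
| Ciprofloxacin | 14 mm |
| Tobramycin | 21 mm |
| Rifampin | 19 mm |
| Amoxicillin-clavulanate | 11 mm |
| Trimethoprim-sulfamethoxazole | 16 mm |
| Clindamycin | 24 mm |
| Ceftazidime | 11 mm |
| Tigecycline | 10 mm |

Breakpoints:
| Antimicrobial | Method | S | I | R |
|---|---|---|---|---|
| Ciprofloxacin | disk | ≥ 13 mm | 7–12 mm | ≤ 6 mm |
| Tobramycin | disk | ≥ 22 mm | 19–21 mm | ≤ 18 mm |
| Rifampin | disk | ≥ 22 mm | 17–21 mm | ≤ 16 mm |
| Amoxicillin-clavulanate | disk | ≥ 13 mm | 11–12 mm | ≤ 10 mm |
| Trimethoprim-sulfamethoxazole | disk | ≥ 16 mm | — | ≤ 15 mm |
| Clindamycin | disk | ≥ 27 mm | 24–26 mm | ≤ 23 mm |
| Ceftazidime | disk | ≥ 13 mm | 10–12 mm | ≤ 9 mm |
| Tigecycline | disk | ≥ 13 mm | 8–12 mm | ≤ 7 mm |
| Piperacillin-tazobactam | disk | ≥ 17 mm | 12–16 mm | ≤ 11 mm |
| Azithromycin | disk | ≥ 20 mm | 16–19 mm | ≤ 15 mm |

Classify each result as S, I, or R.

S, I, I, I, S, I, I, I

Ciprofloxacin: 14 mm is ≥ 13 mm → susceptible
Tobramycin 21 mm: in 19–21 mm — intermediate
Rifampin 19 mm: in 17–21 mm ⇒ Intermediate
Amoxicillin-clavulanate (11 mm) in 11–12 mm ⇒ Intermediate
Trimethoprim-sulfamethoxazole 16 mm: ≥ 16 mm — susceptible
Clindamycin: 24 mm is in 24–26 mm → I
Ceftazidime: 11 mm is in 10–12 mm — I
Tigecycline 10 mm: in 8–12 mm → Intermediate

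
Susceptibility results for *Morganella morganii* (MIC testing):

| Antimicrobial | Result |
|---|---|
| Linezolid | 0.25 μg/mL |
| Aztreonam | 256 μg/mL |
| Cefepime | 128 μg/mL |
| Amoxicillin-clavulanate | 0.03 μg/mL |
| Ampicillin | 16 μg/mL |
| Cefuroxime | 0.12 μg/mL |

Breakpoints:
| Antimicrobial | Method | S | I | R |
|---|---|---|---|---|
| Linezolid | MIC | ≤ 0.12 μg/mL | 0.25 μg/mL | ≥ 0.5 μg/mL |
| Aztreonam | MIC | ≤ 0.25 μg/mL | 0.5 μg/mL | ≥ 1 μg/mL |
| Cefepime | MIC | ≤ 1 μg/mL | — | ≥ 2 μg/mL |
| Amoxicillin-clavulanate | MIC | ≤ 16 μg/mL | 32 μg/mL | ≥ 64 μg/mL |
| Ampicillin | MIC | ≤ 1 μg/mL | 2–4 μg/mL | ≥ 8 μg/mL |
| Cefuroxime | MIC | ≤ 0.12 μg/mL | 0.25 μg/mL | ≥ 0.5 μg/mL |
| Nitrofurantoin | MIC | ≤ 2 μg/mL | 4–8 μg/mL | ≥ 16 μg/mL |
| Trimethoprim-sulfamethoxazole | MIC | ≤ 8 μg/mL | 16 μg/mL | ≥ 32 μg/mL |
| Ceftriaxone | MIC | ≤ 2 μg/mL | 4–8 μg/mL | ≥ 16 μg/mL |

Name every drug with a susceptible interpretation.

Linezolid (0.25 μg/mL) = 0.25 μg/mL → Intermediate
Aztreonam: 256 μg/mL is ≥ 1 μg/mL → resistant
Cefepime (128 μg/mL) ≥ 2 μg/mL ⇒ R
Amoxicillin-clavulanate (0.03 μg/mL) ≤ 16 μg/mL ⇒ Susceptible
Ampicillin: 16 μg/mL is ≥ 8 μg/mL — Resistant
Cefuroxime 0.12 μg/mL: ≤ 0.12 μg/mL — Susceptible

amoxicillin-clavulanate, cefuroxime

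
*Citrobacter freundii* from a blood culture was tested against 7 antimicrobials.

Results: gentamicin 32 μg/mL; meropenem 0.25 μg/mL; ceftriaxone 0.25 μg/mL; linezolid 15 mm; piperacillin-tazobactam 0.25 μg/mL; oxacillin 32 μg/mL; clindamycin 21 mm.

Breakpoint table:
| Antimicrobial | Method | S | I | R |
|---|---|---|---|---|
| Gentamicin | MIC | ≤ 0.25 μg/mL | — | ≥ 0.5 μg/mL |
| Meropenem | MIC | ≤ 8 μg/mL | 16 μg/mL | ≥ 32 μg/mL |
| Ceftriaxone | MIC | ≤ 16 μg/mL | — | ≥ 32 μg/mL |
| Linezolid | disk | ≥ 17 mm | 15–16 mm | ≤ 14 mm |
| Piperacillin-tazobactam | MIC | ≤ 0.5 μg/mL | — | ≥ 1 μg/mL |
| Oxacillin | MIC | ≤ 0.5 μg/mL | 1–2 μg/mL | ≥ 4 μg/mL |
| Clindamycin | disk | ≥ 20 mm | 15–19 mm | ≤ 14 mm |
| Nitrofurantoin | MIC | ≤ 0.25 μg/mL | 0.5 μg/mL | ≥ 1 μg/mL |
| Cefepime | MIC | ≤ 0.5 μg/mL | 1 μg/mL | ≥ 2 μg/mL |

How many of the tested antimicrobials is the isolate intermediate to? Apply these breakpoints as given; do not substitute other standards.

Gentamicin (32 μg/mL) ≥ 0.5 μg/mL ⇒ Resistant
Meropenem: 0.25 μg/mL is ≤ 8 μg/mL — susceptible
Ceftriaxone 0.25 μg/mL: ≤ 16 μg/mL → Susceptible
Linezolid (15 mm) in 15–16 mm — Intermediate
Piperacillin-tazobactam (0.25 μg/mL) ≤ 0.5 μg/mL — S
Oxacillin: 32 μg/mL is ≥ 4 μg/mL → R
Clindamycin: 21 mm is ≥ 20 mm → susceptible
Intermediate: 1

1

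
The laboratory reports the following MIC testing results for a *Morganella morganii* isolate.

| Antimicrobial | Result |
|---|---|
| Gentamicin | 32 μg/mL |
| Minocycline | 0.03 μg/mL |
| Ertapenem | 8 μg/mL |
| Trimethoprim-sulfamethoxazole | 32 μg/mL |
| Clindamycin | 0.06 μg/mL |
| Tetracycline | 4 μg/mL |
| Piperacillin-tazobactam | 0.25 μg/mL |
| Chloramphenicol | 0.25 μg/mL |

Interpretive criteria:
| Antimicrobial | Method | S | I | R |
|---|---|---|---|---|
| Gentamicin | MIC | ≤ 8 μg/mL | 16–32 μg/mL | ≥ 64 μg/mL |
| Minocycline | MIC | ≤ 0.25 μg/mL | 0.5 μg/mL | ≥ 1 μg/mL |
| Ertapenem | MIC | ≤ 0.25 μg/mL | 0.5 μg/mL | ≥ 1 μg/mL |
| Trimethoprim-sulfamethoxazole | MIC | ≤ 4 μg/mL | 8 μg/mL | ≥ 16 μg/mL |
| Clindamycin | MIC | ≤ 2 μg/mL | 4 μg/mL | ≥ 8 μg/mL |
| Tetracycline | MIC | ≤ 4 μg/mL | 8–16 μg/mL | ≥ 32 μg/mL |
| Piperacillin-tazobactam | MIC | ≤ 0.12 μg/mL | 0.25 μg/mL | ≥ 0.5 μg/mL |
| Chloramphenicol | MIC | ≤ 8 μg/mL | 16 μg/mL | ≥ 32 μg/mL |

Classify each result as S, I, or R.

I, S, R, R, S, S, I, S

Gentamicin: 32 μg/mL is in 16–32 μg/mL — Intermediate
Minocycline: 0.03 μg/mL is ≤ 0.25 μg/mL ⇒ susceptible
Ertapenem: 8 μg/mL is ≥ 1 μg/mL — resistant
Trimethoprim-sulfamethoxazole (32 μg/mL) ≥ 16 μg/mL → Resistant
Clindamycin: 0.06 μg/mL is ≤ 2 μg/mL ⇒ Susceptible
Tetracycline 4 μg/mL: ≤ 4 μg/mL ⇒ Susceptible
Piperacillin-tazobactam: 0.25 μg/mL is = 0.25 μg/mL ⇒ Intermediate
Chloramphenicol: 0.25 μg/mL is ≤ 8 μg/mL — susceptible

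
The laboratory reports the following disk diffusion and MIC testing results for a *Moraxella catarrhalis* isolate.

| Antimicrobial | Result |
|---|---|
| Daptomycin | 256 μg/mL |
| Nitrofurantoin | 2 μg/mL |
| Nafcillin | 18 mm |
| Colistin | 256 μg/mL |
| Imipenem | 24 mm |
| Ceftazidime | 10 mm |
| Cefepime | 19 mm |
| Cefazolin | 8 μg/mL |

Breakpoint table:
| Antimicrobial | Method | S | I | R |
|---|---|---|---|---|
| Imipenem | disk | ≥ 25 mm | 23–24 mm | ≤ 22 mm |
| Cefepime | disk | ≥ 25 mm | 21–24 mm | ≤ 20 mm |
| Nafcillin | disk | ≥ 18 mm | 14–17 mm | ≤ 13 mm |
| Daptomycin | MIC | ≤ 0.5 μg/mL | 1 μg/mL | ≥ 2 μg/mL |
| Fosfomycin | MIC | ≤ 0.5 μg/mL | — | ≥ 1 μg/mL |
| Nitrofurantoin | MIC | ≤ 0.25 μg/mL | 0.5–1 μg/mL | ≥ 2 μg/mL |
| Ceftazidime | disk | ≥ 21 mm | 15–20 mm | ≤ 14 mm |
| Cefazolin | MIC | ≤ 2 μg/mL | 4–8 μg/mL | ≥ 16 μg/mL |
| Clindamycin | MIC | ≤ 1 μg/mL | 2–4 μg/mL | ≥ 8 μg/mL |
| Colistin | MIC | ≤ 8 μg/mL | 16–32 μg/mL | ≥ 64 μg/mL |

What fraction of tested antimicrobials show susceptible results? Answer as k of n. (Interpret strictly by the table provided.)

Daptomycin (256 μg/mL) ≥ 2 μg/mL → Resistant
Nitrofurantoin (2 μg/mL) ≥ 2 μg/mL ⇒ R
Nafcillin: 18 mm is ≥ 18 mm → susceptible
Colistin: 256 μg/mL is ≥ 64 μg/mL ⇒ Resistant
Imipenem 24 mm: in 23–24 mm — Intermediate
Ceftazidime 10 mm: ≤ 14 mm ⇒ R
Cefepime: 19 mm is ≤ 20 mm — resistant
Cefazolin (8 μg/mL) in 4–8 μg/mL ⇒ Intermediate
Susceptible: 1/8

1 of 8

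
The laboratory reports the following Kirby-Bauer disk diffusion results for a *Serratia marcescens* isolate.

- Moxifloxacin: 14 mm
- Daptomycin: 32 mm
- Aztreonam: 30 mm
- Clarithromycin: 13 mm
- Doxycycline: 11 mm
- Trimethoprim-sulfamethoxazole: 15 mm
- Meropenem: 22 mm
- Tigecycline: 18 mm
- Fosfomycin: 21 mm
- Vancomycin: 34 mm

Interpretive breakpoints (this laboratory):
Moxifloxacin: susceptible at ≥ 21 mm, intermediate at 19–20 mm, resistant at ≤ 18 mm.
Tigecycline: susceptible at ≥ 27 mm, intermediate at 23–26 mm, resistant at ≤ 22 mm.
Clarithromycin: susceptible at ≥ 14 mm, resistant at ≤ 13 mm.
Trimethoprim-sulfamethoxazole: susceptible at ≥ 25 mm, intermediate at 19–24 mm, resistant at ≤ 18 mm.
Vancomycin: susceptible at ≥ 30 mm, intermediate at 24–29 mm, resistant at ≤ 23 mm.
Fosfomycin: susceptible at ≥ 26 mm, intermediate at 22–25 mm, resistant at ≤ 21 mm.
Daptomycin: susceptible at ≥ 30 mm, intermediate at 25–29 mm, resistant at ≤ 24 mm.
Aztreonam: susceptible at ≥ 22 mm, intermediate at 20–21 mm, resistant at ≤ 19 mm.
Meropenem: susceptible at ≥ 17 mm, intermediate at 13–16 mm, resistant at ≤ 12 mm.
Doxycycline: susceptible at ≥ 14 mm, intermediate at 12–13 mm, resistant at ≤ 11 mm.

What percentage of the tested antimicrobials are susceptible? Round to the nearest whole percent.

Moxifloxacin (14 mm) ≤ 18 mm — R
Daptomycin (32 mm) ≥ 30 mm → S
Aztreonam: 30 mm is ≥ 22 mm — S
Clarithromycin (13 mm) ≤ 13 mm → Resistant
Doxycycline 11 mm: ≤ 11 mm ⇒ Resistant
Trimethoprim-sulfamethoxazole 15 mm: ≤ 18 mm ⇒ resistant
Meropenem: 22 mm is ≥ 17 mm — Susceptible
Tigecycline 18 mm: ≤ 22 mm ⇒ R
Fosfomycin: 21 mm is ≤ 21 mm → resistant
Vancomycin 34 mm: ≥ 30 mm ⇒ S
Susceptible: 4/10

40%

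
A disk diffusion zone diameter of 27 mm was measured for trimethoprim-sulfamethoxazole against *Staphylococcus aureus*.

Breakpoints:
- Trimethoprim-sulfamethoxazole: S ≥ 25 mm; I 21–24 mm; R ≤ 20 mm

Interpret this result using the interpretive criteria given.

S

Trimethoprim-sulfamethoxazole (27 mm) ≥ 25 mm → Susceptible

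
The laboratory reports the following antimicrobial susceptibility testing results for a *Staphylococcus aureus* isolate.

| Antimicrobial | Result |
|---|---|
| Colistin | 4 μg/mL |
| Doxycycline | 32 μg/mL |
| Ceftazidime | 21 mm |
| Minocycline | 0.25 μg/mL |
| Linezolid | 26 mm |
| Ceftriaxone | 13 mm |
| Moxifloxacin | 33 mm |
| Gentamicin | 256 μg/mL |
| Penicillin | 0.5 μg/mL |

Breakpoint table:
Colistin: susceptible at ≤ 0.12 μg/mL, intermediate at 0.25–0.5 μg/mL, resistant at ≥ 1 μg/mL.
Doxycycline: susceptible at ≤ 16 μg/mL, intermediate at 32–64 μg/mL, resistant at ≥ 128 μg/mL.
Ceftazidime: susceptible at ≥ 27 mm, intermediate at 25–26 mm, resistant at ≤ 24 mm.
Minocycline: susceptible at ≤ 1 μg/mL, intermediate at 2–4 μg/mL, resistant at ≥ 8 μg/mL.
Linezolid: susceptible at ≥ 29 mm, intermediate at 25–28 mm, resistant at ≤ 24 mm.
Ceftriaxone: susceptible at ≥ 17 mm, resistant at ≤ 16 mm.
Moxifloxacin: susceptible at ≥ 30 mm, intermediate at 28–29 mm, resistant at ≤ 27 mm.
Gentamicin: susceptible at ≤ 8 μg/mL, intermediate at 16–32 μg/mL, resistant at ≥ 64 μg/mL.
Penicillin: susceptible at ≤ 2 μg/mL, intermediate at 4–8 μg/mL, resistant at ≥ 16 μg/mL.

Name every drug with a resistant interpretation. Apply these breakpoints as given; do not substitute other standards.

colistin, ceftazidime, ceftriaxone, gentamicin

Colistin (4 μg/mL) ≥ 1 μg/mL → Resistant
Doxycycline (32 μg/mL) in 32–64 μg/mL → Intermediate
Ceftazidime 21 mm: ≤ 24 mm → resistant
Minocycline (0.25 μg/mL) ≤ 1 μg/mL ⇒ Susceptible
Linezolid 26 mm: in 25–28 mm ⇒ I
Ceftriaxone: 13 mm is ≤ 16 mm → R
Moxifloxacin 33 mm: ≥ 30 mm → Susceptible
Gentamicin (256 μg/mL) ≥ 64 μg/mL → Resistant
Penicillin (0.5 μg/mL) ≤ 2 μg/mL ⇒ Susceptible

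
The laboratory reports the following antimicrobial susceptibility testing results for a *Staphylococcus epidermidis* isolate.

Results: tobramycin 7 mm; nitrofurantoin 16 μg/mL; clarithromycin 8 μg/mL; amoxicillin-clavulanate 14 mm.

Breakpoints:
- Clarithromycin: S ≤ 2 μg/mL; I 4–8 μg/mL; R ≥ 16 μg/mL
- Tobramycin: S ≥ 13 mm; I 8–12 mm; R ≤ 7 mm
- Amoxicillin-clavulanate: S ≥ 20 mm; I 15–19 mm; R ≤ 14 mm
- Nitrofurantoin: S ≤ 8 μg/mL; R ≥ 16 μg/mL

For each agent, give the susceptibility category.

R, R, I, R

Tobramycin: 7 mm is ≤ 7 mm ⇒ resistant
Nitrofurantoin: 16 μg/mL is ≥ 16 μg/mL ⇒ R
Clarithromycin (8 μg/mL) in 4–8 μg/mL — I
Amoxicillin-clavulanate 14 mm: ≤ 14 mm ⇒ resistant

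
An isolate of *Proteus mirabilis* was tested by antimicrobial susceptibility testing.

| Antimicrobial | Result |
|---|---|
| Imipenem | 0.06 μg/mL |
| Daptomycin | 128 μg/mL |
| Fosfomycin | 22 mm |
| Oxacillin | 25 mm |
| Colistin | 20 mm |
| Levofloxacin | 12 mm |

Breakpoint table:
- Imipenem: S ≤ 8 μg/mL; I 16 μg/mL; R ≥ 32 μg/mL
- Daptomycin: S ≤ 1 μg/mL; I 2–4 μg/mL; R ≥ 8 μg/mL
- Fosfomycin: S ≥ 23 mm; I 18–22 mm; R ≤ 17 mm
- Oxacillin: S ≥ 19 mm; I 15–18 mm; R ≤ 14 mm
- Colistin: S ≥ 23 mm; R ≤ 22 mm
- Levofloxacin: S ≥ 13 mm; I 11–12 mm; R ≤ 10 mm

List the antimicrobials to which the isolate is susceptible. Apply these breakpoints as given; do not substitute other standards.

imipenem, oxacillin

Imipenem: 0.06 μg/mL is ≤ 8 μg/mL → susceptible
Daptomycin: 128 μg/mL is ≥ 8 μg/mL ⇒ Resistant
Fosfomycin (22 mm) in 18–22 mm → I
Oxacillin 25 mm: ≥ 19 mm → Susceptible
Colistin 20 mm: ≤ 22 mm — Resistant
Levofloxacin (12 mm) in 11–12 mm — I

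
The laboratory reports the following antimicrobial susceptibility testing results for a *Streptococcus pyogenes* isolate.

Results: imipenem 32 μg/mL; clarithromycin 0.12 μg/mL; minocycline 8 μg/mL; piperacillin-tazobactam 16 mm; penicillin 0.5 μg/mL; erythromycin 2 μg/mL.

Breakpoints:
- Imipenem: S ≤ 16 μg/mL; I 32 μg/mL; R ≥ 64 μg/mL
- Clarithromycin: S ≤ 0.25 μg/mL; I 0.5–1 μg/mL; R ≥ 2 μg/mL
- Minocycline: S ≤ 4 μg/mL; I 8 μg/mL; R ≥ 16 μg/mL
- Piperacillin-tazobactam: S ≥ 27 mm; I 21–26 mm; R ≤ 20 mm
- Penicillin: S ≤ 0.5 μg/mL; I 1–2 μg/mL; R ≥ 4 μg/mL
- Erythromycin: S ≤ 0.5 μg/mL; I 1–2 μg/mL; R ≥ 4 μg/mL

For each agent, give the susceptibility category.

I, S, I, R, S, I

Imipenem: 32 μg/mL is = 32 μg/mL → I
Clarithromycin: 0.12 μg/mL is ≤ 0.25 μg/mL ⇒ susceptible
Minocycline 8 μg/mL: = 8 μg/mL ⇒ intermediate
Piperacillin-tazobactam (16 mm) ≤ 20 mm — R
Penicillin: 0.5 μg/mL is ≤ 0.5 μg/mL → susceptible
Erythromycin 2 μg/mL: in 1–2 μg/mL → Intermediate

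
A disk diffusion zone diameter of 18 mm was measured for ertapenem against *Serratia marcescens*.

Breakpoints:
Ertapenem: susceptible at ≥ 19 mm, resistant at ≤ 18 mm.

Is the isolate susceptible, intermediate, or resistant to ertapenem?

Ertapenem (18 mm) ≤ 18 mm → R

Resistant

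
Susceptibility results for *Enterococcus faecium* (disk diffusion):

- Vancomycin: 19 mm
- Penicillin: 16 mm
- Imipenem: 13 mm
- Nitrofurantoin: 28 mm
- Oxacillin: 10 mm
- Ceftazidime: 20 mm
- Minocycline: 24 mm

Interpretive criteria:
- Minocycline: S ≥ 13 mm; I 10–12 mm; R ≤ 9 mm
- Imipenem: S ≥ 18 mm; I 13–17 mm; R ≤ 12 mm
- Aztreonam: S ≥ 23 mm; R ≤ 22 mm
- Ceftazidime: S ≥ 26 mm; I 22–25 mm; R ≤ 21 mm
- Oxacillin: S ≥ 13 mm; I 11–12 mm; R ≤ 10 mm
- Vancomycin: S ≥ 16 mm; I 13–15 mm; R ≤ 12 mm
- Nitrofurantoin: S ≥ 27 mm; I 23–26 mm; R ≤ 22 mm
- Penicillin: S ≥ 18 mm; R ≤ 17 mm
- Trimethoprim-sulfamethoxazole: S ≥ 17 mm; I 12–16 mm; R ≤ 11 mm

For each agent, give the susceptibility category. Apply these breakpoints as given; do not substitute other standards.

S, R, I, S, R, R, S

Vancomycin: 19 mm is ≥ 16 mm — Susceptible
Penicillin (16 mm) ≤ 17 mm ⇒ R
Imipenem: 13 mm is in 13–17 mm → I
Nitrofurantoin 28 mm: ≥ 27 mm — susceptible
Oxacillin 10 mm: ≤ 10 mm — Resistant
Ceftazidime: 20 mm is ≤ 21 mm → resistant
Minocycline 24 mm: ≥ 13 mm ⇒ S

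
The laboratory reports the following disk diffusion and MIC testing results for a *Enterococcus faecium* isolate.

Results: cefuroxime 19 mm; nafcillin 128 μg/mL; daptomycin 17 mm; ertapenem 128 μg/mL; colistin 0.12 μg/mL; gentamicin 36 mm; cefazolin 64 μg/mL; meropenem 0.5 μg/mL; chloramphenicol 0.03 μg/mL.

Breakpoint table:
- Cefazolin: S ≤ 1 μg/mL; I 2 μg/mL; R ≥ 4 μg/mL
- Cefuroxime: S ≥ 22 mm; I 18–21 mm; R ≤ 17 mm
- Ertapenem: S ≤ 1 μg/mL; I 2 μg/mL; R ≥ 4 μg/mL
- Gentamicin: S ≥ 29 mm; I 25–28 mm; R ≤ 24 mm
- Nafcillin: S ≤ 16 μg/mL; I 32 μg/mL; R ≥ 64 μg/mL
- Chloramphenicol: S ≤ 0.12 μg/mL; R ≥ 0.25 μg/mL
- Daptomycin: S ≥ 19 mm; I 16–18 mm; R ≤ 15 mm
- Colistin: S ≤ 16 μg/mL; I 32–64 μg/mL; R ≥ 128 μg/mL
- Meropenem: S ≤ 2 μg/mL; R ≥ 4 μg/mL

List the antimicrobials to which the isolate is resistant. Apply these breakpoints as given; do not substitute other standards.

Cefuroxime (19 mm) in 18–21 mm — I
Nafcillin (128 μg/mL) ≥ 64 μg/mL → Resistant
Daptomycin: 17 mm is in 16–18 mm ⇒ I
Ertapenem 128 μg/mL: ≥ 4 μg/mL ⇒ Resistant
Colistin 0.12 μg/mL: ≤ 16 μg/mL ⇒ Susceptible
Gentamicin: 36 mm is ≥ 29 mm — Susceptible
Cefazolin 64 μg/mL: ≥ 4 μg/mL ⇒ Resistant
Meropenem (0.5 μg/mL) ≤ 2 μg/mL — susceptible
Chloramphenicol 0.03 μg/mL: ≤ 0.12 μg/mL ⇒ S

nafcillin, ertapenem, cefazolin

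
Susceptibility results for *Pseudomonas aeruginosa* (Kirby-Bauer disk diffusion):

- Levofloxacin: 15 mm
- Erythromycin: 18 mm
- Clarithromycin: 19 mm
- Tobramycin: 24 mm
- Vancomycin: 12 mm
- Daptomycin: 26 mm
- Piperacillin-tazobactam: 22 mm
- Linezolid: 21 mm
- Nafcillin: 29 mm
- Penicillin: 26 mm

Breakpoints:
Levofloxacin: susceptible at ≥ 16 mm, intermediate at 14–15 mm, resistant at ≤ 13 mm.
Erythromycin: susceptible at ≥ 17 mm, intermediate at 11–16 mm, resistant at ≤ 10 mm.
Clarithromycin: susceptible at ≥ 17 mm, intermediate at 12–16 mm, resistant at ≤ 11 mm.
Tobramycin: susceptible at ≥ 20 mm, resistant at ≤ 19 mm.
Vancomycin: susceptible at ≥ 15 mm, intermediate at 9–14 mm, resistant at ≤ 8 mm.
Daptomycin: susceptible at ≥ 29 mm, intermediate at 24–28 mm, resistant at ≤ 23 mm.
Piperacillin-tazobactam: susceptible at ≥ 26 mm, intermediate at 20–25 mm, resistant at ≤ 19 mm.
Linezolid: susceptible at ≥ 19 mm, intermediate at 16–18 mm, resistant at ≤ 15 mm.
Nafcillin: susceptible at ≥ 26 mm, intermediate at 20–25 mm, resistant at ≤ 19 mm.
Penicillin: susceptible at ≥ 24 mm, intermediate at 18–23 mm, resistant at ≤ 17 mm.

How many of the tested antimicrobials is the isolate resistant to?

0

Levofloxacin (15 mm) in 14–15 mm → intermediate
Erythromycin (18 mm) ≥ 17 mm → susceptible
Clarithromycin (19 mm) ≥ 17 mm ⇒ S
Tobramycin (24 mm) ≥ 20 mm → Susceptible
Vancomycin: 12 mm is in 9–14 mm ⇒ intermediate
Daptomycin: 26 mm is in 24–28 mm → I
Piperacillin-tazobactam: 22 mm is in 20–25 mm ⇒ Intermediate
Linezolid: 21 mm is ≥ 19 mm → susceptible
Nafcillin (29 mm) ≥ 26 mm → S
Penicillin (26 mm) ≥ 24 mm — susceptible
Resistant: 0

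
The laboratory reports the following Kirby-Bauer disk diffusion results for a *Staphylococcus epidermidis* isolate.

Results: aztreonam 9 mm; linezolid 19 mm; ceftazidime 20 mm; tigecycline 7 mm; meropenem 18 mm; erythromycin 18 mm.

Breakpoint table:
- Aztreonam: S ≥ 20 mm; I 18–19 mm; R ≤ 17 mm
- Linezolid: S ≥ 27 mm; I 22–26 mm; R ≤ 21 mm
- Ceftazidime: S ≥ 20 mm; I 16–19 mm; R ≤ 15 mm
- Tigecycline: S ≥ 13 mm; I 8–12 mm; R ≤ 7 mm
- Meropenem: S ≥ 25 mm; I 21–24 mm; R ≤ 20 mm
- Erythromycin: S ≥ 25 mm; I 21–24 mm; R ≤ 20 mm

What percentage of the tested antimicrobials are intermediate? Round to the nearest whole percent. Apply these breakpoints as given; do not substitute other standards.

0%

Aztreonam 9 mm: ≤ 17 mm → R
Linezolid (19 mm) ≤ 21 mm → Resistant
Ceftazidime: 20 mm is ≥ 20 mm — S
Tigecycline 7 mm: ≤ 7 mm — resistant
Meropenem: 18 mm is ≤ 20 mm — R
Erythromycin (18 mm) ≤ 20 mm → resistant
Intermediate: 0/6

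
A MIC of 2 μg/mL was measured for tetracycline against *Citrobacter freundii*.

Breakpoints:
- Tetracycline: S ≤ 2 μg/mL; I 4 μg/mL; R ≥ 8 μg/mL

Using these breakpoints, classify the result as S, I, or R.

Susceptible

Tetracycline: 2 μg/mL is ≤ 2 μg/mL — Susceptible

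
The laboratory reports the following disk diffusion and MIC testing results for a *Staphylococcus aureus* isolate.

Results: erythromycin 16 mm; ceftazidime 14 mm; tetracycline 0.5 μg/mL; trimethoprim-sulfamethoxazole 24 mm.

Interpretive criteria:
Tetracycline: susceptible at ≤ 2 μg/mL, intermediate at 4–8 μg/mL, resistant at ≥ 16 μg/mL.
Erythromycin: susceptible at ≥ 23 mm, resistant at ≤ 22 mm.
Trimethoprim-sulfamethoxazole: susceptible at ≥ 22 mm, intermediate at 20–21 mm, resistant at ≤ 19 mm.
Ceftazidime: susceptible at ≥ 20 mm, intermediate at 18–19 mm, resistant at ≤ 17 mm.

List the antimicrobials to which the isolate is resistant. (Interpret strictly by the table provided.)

erythromycin, ceftazidime

Erythromycin 16 mm: ≤ 22 mm → resistant
Ceftazidime 14 mm: ≤ 17 mm → resistant
Tetracycline 0.5 μg/mL: ≤ 2 μg/mL — Susceptible
Trimethoprim-sulfamethoxazole 24 mm: ≥ 22 mm → Susceptible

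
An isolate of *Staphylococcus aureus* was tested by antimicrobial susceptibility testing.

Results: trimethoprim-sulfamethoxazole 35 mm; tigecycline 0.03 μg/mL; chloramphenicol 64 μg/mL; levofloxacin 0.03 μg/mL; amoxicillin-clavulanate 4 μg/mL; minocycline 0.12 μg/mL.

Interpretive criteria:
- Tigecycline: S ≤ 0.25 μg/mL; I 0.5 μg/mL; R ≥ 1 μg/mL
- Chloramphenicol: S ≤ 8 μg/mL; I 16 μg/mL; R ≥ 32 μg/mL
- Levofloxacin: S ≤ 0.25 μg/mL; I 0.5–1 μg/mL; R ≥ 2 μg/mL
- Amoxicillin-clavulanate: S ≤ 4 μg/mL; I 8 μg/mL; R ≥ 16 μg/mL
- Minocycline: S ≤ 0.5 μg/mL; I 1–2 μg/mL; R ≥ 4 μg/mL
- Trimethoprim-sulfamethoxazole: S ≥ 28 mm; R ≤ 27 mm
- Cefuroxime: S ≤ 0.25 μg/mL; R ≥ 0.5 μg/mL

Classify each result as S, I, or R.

Trimethoprim-sulfamethoxazole 35 mm: ≥ 28 mm → S
Tigecycline 0.03 μg/mL: ≤ 0.25 μg/mL — susceptible
Chloramphenicol: 64 μg/mL is ≥ 32 μg/mL ⇒ Resistant
Levofloxacin: 0.03 μg/mL is ≤ 0.25 μg/mL → Susceptible
Amoxicillin-clavulanate 4 μg/mL: ≤ 4 μg/mL → S
Minocycline: 0.12 μg/mL is ≤ 0.5 μg/mL — Susceptible

S, S, R, S, S, S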